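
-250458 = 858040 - 1108498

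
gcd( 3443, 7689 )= 11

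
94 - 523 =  - 429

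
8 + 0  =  8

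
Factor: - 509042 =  - 2^1 *199^1*1279^1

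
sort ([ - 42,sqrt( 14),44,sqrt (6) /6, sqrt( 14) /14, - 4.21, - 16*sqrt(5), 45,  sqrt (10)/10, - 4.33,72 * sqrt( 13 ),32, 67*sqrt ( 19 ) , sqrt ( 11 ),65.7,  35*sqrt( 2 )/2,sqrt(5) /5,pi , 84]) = [ - 42,- 16*sqrt(5), - 4.33,-4.21,sqrt( 14 )/14,  sqrt (10)/10 , sqrt ( 6 )/6,sqrt( 5 )/5,pi , sqrt( 11) , sqrt(14 ) , 35 * sqrt( 2)/2,32,44,  45,65.7,84,72*sqrt(13),67*sqrt( 19 ) ]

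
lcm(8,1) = 8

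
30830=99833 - 69003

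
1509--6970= 8479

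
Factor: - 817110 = -2^1*  3^2*5^1*7^1*1297^1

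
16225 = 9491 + 6734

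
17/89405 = 17/89405  =  0.00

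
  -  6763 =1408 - 8171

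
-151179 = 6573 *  ( - 23) 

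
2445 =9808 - 7363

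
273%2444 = 273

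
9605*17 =163285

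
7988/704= 11 + 61/176 = 11.35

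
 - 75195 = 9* (-8355 )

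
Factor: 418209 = 3^1*11^1*19^1* 23^1*29^1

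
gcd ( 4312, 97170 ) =2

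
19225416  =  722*26628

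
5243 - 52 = 5191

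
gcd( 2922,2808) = 6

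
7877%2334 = 875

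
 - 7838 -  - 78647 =70809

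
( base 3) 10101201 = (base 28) 34c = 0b100110101100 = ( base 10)2476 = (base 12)1524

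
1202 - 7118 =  - 5916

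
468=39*12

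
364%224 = 140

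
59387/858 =69 + 185/858 = 69.22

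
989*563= 556807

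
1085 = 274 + 811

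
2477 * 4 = 9908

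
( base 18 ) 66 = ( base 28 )42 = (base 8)162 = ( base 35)39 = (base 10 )114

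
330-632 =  -302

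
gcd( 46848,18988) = 4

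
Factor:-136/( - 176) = 2^(  -  1)*11^( - 1 )*17^1 = 17/22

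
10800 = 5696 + 5104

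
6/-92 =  -3/46 = -0.07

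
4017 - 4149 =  - 132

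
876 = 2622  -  1746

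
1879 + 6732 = 8611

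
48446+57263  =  105709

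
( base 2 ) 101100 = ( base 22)20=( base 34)1a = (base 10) 44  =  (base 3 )1122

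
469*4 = 1876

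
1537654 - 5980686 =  - 4443032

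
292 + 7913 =8205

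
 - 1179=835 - 2014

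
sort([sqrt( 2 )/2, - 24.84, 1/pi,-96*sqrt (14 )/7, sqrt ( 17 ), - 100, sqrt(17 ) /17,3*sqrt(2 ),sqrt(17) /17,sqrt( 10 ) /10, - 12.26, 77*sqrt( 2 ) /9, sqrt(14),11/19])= [-100, - 96*sqrt(14 ) /7,-24.84,  -  12.26,sqrt(17 ) /17,sqrt(17 ) /17,sqrt(10 )/10, 1/pi, 11/19, sqrt (2)/2,sqrt(14), sqrt(17 ),3*sqrt( 2 ) , 77*sqrt (2) /9 ]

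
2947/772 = 2947/772 = 3.82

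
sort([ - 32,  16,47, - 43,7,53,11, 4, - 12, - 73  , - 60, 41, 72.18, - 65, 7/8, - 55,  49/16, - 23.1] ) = [ - 73, - 65,-60,-55, - 43, - 32, - 23.1, - 12,7/8 , 49/16, 4  ,  7,11, 16,41, 47, 53,72.18 ]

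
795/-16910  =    -  159/3382= - 0.05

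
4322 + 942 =5264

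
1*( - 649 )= - 649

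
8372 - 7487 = 885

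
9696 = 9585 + 111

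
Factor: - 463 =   -  463^1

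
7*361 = 2527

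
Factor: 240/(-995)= -2^4*3^1 * 199^ ( -1 ) = - 48/199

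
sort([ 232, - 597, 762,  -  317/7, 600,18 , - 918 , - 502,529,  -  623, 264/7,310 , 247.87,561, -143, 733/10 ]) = [ - 918 , - 623, - 597 , - 502, - 143, - 317/7,18,264/7,733/10, 232,247.87,310, 529,561,600, 762 ] 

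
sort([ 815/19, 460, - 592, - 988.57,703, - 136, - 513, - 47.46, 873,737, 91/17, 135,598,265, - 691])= [-988.57, - 691 ,-592  ,-513, - 136, - 47.46, 91/17, 815/19, 135, 265,  460,598,703,737 , 873] 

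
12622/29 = 12622/29 = 435.24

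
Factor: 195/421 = 3^1 * 5^1*13^1*421^( - 1) 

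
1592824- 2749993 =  - 1157169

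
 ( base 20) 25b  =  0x38f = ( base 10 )911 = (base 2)1110001111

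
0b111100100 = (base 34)e8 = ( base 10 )484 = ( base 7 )1261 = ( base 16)1e4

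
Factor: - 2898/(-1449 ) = 2^1 =2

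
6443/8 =805 + 3/8 = 805.38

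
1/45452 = 1/45452 = 0.00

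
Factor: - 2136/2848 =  - 3/4 = -2^(- 2 )*3^1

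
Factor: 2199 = 3^1*733^1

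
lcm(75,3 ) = 75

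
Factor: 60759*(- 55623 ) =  - 3379597857=-3^3*43^1 * 157^1*18541^1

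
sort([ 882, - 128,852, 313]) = [-128,313 , 852,882]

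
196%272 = 196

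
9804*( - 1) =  - 9804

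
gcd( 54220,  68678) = 2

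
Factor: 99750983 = 5087^1*19609^1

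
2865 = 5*573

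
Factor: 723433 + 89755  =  813188= 2^2*23^1*8839^1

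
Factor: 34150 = 2^1*5^2*683^1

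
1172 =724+448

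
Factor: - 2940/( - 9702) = 10/33 = 2^1*3^( - 1 )*5^1*11^( - 1)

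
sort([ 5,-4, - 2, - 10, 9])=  [- 10, - 4,- 2,5,9]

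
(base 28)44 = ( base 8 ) 164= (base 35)3b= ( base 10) 116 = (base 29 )40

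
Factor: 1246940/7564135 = 2^2*62347^1*1512827^( - 1) =249388/1512827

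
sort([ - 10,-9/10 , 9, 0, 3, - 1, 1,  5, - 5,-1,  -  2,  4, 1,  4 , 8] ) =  [  -  10,-5,-2,-1, - 1,- 9/10 , 0,1 , 1,3,4, 4 , 5 , 8, 9] 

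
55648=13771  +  41877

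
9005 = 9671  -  666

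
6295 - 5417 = 878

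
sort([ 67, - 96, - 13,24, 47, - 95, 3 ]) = [ - 96,-95,  -  13, 3,  24, 47,67] 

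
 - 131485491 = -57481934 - 74003557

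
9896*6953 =68806888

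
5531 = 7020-1489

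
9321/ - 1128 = -9 + 277/376=-  8.26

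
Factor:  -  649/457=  - 11^1 * 59^1*457^ ( - 1)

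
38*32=1216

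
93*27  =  2511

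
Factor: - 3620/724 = -5^1  =  - 5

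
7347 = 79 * 93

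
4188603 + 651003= 4839606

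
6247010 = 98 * 63745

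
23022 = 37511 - 14489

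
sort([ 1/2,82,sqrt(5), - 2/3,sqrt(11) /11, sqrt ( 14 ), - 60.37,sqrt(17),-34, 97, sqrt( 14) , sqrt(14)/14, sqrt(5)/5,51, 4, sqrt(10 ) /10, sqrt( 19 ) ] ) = [ - 60.37,  -  34, - 2/3,sqrt(14)/14, sqrt(11 ) /11, sqrt(10)/10, sqrt(5 )/5, 1/2,sqrt(5 ),sqrt(14 ),  sqrt( 14) , 4,sqrt(17), sqrt( 19 ), 51, 82, 97]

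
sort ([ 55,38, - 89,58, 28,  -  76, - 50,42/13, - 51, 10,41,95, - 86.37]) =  [ - 89, - 86.37, - 76, - 51,  -  50,42/13, 10 , 28, 38, 41,55,58,95 ] 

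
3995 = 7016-3021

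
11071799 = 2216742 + 8855057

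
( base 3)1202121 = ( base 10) 1285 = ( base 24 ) 25d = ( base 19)3AC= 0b10100000101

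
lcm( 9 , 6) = 18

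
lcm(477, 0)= 0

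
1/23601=1/23601= 0.00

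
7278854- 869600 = 6409254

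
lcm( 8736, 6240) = 43680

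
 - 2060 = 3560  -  5620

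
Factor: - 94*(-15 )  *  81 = 114210 = 2^1 * 3^5*5^1 * 47^1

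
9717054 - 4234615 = 5482439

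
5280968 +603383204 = 608664172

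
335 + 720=1055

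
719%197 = 128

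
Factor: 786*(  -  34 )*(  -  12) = 2^4*3^2*17^1*131^1= 320688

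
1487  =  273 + 1214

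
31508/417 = 75 + 233/417 = 75.56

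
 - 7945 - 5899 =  - 13844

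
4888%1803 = 1282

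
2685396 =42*63938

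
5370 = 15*358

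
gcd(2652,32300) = 68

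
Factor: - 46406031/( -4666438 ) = 2^( - 1)*3^1*19^(-1) * 53^ ( - 1)*331^( - 1)*2209811^1=   6629433/666634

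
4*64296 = 257184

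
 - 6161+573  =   - 5588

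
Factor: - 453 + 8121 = 2^2*3^3 * 71^1 = 7668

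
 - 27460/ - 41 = 669 + 31/41 = 669.76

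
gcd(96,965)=1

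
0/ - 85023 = 0/1= -0.00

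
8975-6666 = 2309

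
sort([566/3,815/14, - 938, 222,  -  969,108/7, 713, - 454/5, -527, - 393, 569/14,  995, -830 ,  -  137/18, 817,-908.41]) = [ - 969, - 938 ,-908.41, - 830, - 527 , - 393, - 454/5, - 137/18, 108/7 , 569/14,  815/14,566/3,222 , 713 , 817, 995]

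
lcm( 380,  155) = 11780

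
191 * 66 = 12606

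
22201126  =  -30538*(  -  727)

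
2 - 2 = 0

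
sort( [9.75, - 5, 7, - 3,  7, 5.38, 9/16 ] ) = [- 5, - 3,9/16,  5.38, 7,7,9.75]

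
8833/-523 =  - 8833/523 = - 16.89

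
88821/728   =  122  +  5/728 = 122.01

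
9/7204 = 9/7204 = 0.00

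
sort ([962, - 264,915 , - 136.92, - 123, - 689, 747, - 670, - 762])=[  -  762, - 689, - 670, - 264, - 136.92, - 123,747, 915,962 ]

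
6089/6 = 6089/6= 1014.83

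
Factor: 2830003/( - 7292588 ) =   -  2^( - 2) * 11^1 * 41^( - 1)*53^( - 1) * 839^( - 1)*257273^1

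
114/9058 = 57/4529 = 0.01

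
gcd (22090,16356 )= 94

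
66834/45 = 7426/5   =  1485.20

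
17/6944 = 17/6944 = 0.00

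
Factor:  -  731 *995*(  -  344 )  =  250206680 = 2^3 * 5^1*17^1*43^2 *199^1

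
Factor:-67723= - 67723^1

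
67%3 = 1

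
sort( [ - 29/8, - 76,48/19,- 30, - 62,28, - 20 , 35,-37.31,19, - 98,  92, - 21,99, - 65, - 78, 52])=[-98, -78,- 76,-65,-62, - 37.31, - 30, - 21, - 20, -29/8,48/19,19, 28, 35,52,  92,99]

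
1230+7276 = 8506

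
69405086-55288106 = 14116980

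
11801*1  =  11801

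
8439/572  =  8439/572 = 14.75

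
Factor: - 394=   -  2^1*197^1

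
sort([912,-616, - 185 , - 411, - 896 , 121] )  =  [ - 896,-616, - 411, - 185, 121,  912 ] 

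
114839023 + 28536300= 143375323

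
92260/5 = 18452 = 18452.00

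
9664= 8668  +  996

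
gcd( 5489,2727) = 1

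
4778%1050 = 578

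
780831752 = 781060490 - 228738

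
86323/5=17264 + 3/5= 17264.60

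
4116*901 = 3708516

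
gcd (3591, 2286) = 9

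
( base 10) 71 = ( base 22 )35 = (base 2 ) 1000111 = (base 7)131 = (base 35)21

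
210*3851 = 808710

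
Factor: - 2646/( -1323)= 2^1  =  2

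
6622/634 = 3311/317= 10.44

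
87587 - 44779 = 42808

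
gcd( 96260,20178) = 2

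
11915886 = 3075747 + 8840139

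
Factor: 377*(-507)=-191139 =-3^1*13^3*29^1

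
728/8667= 728/8667 = 0.08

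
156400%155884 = 516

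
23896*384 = 9176064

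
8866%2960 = 2946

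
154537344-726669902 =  - 572132558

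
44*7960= 350240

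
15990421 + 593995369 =609985790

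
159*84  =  13356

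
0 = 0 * 489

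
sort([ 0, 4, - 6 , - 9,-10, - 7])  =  [ - 10 , - 9, - 7, - 6,0,4 ] 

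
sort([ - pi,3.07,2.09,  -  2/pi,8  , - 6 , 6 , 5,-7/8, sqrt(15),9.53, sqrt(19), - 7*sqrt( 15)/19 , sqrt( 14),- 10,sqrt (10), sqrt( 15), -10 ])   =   [ - 10 ,-10, - 6,  -  pi, - 7*sqrt(15 ) /19,  -  7/8, - 2/pi , 2.09 , 3.07, sqrt( 10 ), sqrt(14), sqrt( 15), sqrt(15),sqrt( 19) , 5,6, 8,9.53 ]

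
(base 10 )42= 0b101010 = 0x2a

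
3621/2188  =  3621/2188 = 1.65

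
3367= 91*37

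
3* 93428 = 280284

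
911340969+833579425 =1744920394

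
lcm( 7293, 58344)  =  58344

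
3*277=831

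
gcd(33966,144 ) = 18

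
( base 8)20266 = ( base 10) 8374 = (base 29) 9rm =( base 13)3A72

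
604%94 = 40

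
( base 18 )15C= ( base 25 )h1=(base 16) 1aa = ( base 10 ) 426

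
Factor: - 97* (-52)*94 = 2^3*13^1 *47^1*97^1 = 474136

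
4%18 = 4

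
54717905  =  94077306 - 39359401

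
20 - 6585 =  - 6565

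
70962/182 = 389 + 82/91 = 389.90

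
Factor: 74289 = 3^1*24763^1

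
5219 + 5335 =10554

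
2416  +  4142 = 6558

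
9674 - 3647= 6027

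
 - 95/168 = -1  +  73/168  =  - 0.57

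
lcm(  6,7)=42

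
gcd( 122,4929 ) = 1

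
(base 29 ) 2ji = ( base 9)3071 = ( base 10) 2251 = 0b100011001011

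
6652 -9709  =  -3057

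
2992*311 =930512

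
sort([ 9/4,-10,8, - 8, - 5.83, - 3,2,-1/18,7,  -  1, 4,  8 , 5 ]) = [-10, - 8 ,-5.83, - 3  , - 1,-1/18,2, 9/4,4,5,7,8,8]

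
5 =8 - 3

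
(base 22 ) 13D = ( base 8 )1063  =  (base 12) 3AB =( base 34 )gj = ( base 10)563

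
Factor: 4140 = 2^2*3^2*5^1*23^1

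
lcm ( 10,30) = 30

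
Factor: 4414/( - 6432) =-2207/3216 = -2^( - 4)*3^(-1) * 67^( - 1)*2207^1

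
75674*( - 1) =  - 75674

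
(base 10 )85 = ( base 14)61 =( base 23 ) 3G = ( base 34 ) 2h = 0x55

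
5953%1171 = 98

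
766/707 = 766/707  =  1.08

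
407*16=6512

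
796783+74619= 871402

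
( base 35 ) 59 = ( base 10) 184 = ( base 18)A4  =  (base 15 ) c4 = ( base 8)270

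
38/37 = 1  +  1/37 = 1.03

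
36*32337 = 1164132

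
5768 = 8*721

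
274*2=548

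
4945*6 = 29670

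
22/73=22/73 = 0.30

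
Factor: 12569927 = 79^1*159113^1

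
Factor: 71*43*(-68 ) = - 2^2 * 17^1*43^1*71^1 = - 207604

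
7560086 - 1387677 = 6172409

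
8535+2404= 10939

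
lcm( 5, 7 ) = 35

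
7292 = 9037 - 1745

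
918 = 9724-8806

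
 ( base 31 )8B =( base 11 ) 216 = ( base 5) 2014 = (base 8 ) 403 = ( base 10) 259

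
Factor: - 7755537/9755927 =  - 3^1 * 2063^( - 1 )* 4729^( - 1 )*2585179^1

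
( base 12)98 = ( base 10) 116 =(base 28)44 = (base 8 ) 164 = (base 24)4k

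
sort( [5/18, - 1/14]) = [ - 1/14, 5/18]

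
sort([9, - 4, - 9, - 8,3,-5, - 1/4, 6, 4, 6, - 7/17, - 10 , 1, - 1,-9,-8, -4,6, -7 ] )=[ - 10, - 9,-9,  -  8, - 8, - 7, - 5, - 4, - 4 , -1 ,-7/17,-1/4, 1,3, 4, 6, 6, 6 , 9 ] 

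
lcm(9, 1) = 9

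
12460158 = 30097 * 414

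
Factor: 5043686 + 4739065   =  3^1*11^1*23^1*12889^1 = 9782751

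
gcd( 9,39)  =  3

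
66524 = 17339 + 49185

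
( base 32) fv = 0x1ff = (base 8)777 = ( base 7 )1330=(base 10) 511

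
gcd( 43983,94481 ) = 1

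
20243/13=20243/13 = 1557.15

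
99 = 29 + 70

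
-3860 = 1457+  - 5317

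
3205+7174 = 10379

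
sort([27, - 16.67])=[ - 16.67, 27 ] 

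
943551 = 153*6167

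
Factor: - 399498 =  - 2^1* 3^1*11^1*6053^1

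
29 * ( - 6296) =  - 182584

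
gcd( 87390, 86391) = 9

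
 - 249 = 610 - 859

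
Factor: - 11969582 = - 2^1*19^1 * 314989^1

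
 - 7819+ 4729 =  - 3090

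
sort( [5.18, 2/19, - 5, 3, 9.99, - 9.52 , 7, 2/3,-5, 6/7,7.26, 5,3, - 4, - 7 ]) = [  -  9.52,-7,-5, - 5, - 4,2/19, 2/3, 6/7, 3,3, 5, 5.18, 7, 7.26, 9.99] 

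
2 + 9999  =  10001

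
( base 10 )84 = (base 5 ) 314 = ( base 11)77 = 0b1010100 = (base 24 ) 3C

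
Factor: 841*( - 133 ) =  - 7^1*19^1*29^2 = - 111853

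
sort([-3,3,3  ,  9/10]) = [ - 3, 9/10, 3 , 3 ]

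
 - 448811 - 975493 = -1424304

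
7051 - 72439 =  - 65388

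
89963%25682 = 12917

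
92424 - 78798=13626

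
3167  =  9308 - 6141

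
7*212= 1484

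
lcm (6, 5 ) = 30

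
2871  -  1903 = 968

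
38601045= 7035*5487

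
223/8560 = 223/8560 = 0.03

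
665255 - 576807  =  88448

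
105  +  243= 348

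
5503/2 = 5503/2 = 2751.50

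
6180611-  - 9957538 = 16138149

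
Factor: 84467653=31^1*149^1*18287^1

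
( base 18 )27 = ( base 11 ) 3a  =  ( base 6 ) 111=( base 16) 2b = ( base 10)43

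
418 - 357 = 61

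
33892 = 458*74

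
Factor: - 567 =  - 3^4*7^1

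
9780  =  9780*1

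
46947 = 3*15649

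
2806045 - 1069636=1736409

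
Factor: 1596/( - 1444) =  - 3^1*7^1*19^( - 1)=- 21/19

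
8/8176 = 1/1022= 0.00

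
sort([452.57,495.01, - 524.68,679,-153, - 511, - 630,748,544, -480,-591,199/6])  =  [ - 630, - 591, - 524.68, - 511, - 480 , - 153,  199/6,452.57,495.01,544,679, 748]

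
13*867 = 11271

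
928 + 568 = 1496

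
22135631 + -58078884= -35943253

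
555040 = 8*69380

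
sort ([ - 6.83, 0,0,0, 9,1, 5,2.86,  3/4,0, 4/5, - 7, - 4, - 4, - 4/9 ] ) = [ - 7, - 6.83, - 4, - 4, - 4/9,0,0,0,0,3/4, 4/5 , 1,2.86,5,9]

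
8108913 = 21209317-13100404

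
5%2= 1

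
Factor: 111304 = 2^3*13913^1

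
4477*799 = 3577123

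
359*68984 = 24765256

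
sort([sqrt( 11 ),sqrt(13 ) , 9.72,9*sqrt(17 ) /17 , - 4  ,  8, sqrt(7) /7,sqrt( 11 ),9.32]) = [ - 4, sqrt( 7)/7,9 * sqrt(17)/17 , sqrt( 11), sqrt(11 ),sqrt( 13 ),8, 9.32,9.72]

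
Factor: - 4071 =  - 3^1*23^1*59^1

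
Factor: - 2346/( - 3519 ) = 2/3 = 2^1 *3^(- 1 )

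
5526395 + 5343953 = 10870348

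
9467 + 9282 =18749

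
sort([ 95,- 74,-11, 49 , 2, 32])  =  [ - 74, - 11, 2,32, 49, 95] 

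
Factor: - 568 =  - 2^3 * 71^1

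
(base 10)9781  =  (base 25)FG6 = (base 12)57b1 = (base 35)7YG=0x2635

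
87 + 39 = 126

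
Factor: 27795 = 3^1*5^1 * 17^1*109^1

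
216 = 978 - 762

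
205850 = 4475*46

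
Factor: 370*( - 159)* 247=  - 14531010 = - 2^1*3^1*5^1  *  13^1 * 19^1 * 37^1*53^1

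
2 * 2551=5102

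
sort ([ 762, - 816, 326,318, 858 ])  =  [ - 816, 318,326,762, 858] 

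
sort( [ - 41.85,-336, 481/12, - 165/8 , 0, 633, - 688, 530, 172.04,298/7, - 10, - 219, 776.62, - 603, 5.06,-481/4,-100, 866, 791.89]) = [-688, - 603, - 336, - 219,-481/4,  -  100,-41.85, - 165/8, - 10, 0, 5.06, 481/12, 298/7,172.04, 530, 633, 776.62,791.89,866 ] 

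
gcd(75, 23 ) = 1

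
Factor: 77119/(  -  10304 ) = - 2^( - 6)*479^1 = - 479/64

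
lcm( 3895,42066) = 210330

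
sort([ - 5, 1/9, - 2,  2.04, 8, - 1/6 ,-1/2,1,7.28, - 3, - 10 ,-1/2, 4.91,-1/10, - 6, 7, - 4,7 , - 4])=[ - 10, - 6, - 5, - 4, - 4, - 3, -2 , - 1/2, - 1/2 , - 1/6, - 1/10, 1/9,1, 2.04,4.91,7,7, 7.28 , 8 ]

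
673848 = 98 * 6876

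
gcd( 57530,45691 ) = 1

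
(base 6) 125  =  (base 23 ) 27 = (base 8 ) 65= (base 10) 53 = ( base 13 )41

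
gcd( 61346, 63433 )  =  1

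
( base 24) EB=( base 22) FH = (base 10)347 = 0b101011011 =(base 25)dm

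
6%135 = 6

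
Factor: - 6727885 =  - 5^1*1345577^1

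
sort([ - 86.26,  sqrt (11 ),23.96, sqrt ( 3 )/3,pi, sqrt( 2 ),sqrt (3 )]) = [ - 86.26, sqrt( 3)/3, sqrt( 2 ), sqrt(3),pi, sqrt( 11 ), 23.96]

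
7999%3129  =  1741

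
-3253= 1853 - 5106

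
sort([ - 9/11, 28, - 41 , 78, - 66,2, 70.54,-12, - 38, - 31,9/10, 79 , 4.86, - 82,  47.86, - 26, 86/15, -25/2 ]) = [-82, - 66, - 41,-38, -31,- 26,  -  25/2, -12,- 9/11, 9/10, 2, 4.86, 86/15,28,47.86,70.54, 78, 79]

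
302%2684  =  302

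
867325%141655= 17395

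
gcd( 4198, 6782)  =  2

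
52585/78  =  674 + 1/6 = 674.17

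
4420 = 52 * 85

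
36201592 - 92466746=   -  56265154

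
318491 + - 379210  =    -  60719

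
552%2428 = 552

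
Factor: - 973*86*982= - 82171796= - 2^2*7^1*43^1 *139^1 * 491^1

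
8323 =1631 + 6692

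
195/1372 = 195/1372 = 0.14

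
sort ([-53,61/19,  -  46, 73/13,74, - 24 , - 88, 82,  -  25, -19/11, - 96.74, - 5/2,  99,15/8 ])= [ - 96.74,  -  88, - 53,  -  46,-25,  -  24, - 5/2 , - 19/11, 15/8, 61/19,73/13, 74, 82,99]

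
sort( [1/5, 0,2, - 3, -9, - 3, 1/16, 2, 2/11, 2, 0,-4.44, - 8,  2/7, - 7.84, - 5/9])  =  [ - 9, - 8, - 7.84,-4.44, - 3, - 3, - 5/9, 0,0,1/16,2/11,1/5,2/7,2,  2,2]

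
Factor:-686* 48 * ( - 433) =2^5 *3^1*7^3*433^1  =  14257824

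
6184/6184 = 1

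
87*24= 2088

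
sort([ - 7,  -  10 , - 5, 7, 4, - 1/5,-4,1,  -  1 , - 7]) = [-10,  -  7, - 7,-5, - 4 ,-1,-1/5, 1 , 4, 7] 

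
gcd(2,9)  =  1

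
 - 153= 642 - 795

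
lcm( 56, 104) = 728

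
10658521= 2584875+8073646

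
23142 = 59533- 36391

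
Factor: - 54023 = -89^1 * 607^1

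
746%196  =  158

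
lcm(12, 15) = 60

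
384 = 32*12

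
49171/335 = 49171/335 = 146.78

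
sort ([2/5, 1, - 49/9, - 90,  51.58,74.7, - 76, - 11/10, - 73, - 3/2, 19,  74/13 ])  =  [ - 90,-76, - 73, - 49/9, - 3/2, - 11/10, 2/5, 1,74/13,19, 51.58, 74.7 ]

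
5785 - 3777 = 2008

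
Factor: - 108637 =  -108637^1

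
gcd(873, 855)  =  9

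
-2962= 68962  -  71924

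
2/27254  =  1/13627 = 0.00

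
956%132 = 32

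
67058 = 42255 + 24803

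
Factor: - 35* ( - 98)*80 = 274400 = 2^5*5^2*7^3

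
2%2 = 0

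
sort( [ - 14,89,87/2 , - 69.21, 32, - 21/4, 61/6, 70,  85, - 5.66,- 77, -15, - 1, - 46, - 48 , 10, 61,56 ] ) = [ - 77,  -  69.21,-48,-46, - 15,-14,-5.66, - 21/4, - 1 , 10, 61/6,32,87/2, 56,61 , 70,  85, 89] 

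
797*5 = 3985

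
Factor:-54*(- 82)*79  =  349812  =  2^2 * 3^3*41^1 * 79^1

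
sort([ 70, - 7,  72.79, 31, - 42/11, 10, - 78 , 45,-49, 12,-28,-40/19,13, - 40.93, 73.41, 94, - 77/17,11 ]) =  [ - 78,  -  49,-40.93, - 28, - 7, - 77/17, - 42/11, - 40/19, 10,11,12, 13,31,45,70,72.79,73.41, 94 ]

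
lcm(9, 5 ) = 45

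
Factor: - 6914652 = - 2^2*3^1* 576221^1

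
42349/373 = 113 + 200/373 =113.54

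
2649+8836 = 11485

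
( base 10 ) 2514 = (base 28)35M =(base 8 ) 4722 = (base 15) b29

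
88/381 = 88/381 = 0.23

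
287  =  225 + 62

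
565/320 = 113/64=1.77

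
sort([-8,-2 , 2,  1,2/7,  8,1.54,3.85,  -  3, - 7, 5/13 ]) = [ - 8,-7,-3,  -  2,2/7, 5/13,1,1.54,2,3.85,8 ] 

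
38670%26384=12286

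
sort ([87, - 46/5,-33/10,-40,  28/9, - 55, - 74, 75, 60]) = [  -  74,-55,-40, - 46/5, - 33/10,28/9, 60,75,87]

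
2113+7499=9612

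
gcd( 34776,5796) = 5796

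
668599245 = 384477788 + 284121457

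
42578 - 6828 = 35750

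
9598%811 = 677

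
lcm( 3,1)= 3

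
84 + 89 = 173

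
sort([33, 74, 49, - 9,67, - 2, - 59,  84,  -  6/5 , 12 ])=[ - 59 , - 9,-2,  -  6/5, 12, 33,49,67 , 74,84 ] 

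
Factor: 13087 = 23^1*569^1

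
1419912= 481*2952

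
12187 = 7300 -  - 4887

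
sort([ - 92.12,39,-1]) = [ - 92.12 ,  -  1, 39]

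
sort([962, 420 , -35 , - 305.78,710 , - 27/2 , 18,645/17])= [ - 305.78, - 35, - 27/2,18,645/17, 420,710,962]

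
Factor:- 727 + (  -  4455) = -2^1*2591^1=-  5182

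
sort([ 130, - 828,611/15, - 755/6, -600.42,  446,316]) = [ - 828, - 600.42, - 755/6,611/15,130,316,446 ] 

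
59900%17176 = 8372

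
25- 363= - 338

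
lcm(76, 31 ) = 2356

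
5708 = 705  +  5003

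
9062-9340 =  - 278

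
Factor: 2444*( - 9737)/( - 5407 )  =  2^2*7^1 * 13^2 *47^1* 107^1*5407^ ( - 1)= 23797228/5407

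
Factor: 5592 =2^3*3^1 * 233^1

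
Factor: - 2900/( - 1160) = 2^( - 1 )*5^1 = 5/2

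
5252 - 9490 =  - 4238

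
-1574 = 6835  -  8409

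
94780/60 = 1579+2/3 = 1579.67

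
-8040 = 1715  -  9755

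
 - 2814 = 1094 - 3908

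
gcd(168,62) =2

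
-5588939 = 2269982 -7858921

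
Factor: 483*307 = 3^1*7^1*23^1 * 307^1= 148281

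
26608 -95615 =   -  69007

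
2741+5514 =8255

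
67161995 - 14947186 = 52214809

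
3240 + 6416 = 9656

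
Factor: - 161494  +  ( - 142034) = - 2^3*3^1*12647^1 = - 303528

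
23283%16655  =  6628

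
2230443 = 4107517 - 1877074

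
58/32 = 1 + 13/16 = 1.81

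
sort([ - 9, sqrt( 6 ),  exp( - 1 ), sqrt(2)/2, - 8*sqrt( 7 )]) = [ - 8 * sqrt ( 7 ), - 9,exp(-1 ), sqrt( 2)/2,sqrt( 6) ] 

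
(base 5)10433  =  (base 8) 1347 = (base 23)197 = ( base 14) 3B1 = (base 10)743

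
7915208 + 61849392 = 69764600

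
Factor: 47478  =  2^1*3^1*41^1*193^1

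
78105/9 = 8678 + 1/3  =  8678.33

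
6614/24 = 3307/12=275.58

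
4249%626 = 493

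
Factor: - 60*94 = - 5640 = - 2^3*3^1*5^1*47^1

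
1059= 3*353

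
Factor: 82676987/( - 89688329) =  - 29^( - 1 )*3092701^( - 1 )*82676987^1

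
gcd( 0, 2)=2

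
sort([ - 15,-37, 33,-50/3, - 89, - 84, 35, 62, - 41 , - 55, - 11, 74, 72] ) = [ - 89, - 84, -55, - 41, - 37,-50/3, - 15, - 11, 33,  35, 62, 72, 74] 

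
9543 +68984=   78527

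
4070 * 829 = 3374030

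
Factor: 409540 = 2^2*5^1*20477^1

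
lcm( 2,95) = 190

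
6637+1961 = 8598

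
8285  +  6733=15018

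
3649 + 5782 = 9431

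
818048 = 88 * 9296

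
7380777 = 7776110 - 395333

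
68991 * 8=551928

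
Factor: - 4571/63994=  - 2^ (-1) * 7^( - 1) = - 1/14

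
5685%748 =449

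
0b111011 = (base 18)35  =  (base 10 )59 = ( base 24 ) 2b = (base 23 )2D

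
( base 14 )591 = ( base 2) 10001010011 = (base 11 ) 917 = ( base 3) 1112000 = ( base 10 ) 1107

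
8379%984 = 507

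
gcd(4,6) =2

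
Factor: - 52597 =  - 149^1*353^1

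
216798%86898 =43002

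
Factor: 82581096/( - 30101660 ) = -2^1 *3^1*5^( - 1 )*13^1*29^1*9127^1*1505083^ (- 1) = - 20645274/7525415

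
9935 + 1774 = 11709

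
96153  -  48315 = 47838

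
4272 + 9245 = 13517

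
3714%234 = 204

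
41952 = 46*912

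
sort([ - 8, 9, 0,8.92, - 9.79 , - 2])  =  [ - 9.79, - 8, - 2,0 , 8.92,9]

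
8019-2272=5747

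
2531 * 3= 7593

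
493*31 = 15283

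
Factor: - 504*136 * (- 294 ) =2^7 * 3^3 * 7^3*17^1 =20151936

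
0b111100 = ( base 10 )60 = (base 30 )20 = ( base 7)114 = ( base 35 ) 1P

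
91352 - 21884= 69468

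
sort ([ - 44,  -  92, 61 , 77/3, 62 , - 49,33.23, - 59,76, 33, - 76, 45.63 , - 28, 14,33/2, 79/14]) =[ - 92, - 76 , - 59, -49, - 44, - 28,79/14, 14,  33/2, 77/3,33,  33.23  ,  45.63, 61,  62,76] 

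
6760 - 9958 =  - 3198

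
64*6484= 414976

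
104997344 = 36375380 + 68621964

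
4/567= 4/567 = 0.01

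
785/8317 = 785/8317 = 0.09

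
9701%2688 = 1637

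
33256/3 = 33256/3 =11085.33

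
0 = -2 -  - 2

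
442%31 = 8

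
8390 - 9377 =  - 987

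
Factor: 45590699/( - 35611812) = -2^( - 2)*3^( - 4)*7^1*11^1*109913^( - 1)* 592087^1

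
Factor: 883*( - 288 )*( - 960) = 2^11* 3^3*5^1*883^1 = 244131840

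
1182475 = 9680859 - 8498384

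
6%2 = 0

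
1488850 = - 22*( - 67675)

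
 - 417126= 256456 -673582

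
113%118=113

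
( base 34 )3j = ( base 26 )4H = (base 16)79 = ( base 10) 121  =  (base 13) 94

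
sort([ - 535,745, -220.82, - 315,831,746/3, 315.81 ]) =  [  -  535, - 315,-220.82 , 746/3, 315.81,745 , 831]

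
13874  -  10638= 3236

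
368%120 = 8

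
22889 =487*47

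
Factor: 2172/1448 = 3/2= 2^(- 1)*3^1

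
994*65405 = 65012570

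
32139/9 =3571 = 3571.00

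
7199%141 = 8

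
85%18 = 13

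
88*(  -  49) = - 4312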